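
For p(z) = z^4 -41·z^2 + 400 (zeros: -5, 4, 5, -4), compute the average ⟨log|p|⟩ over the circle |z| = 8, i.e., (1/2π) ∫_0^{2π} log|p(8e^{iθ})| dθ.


Zeros: -5, -4, 4, 5; r = 8.
Inside |z| < r: -5, -4, 4, 5. Outside (|z| ≥ r): ∅.
p(0) = 400, so log|p(0)| = log(400) = 5.9915.
Apply Jensen: I(r) = log|p(0)| + Σ_k log(r/|z_k|), summed over zeros inside |z| < r.
  log(r/|z_k|) for z_k = -5: log(8/5) = 0.4700
  log(r/|z_k|) for z_k = 4: log(8/4) = 0.6931
  log(r/|z_k|) for z_k = 5: log(8/5) = 0.4700
  log(r/|z_k|) for z_k = -4: log(8/4) = 0.6931
Sum over inside zeros: 2.3263.
I(r) = log|p(0)| + (inside sum) = 5.9915 + 2.3263 = 8.3178.
Closed form (all zeros inside, monic): I(r) = n·log(r) = 4·log(8) = 8.3178. ✓

I(r) ≈ 8.3178.


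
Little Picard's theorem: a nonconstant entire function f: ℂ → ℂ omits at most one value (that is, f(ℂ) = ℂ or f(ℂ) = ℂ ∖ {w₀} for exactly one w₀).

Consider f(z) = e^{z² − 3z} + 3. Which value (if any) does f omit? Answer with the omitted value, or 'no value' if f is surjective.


Little Picard bounds the complement of f(ℂ) to at most one point.
The exponent g(z) = z² − 3z is a nonconstant polynomial, hence surjective onto ℂ. So e^{g(z)} takes every value in {e^w : w ∈ ℂ} = ℂ ∖ {0}. Adding 3 shifts the range to ℂ ∖ {3}. f omits exactly 3.

Omitted value: 3.


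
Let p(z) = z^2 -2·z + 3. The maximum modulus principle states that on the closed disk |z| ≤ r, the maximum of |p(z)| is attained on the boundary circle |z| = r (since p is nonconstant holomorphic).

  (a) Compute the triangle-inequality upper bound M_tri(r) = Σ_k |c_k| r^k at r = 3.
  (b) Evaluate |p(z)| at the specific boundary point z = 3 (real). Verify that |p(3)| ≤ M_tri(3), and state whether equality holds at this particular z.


Coefficients: c_0 = 3, c_1 = -2, c_2 = 1. Radius r = 3.
Part (a). Triangle bound: M_tri(r) = Σ_k |c_k| r^k
  = |3|·3^0 + |-2|·3^1 + |1|·3^2
  = 3 + 6 + 9 = 18.
This bounds M(r) := max_{|z|=r} |p(z)| from above; equality holds iff all terms c_k z^k can be made to align in phase at a single z on |z|=r.
Part (b). At z = 3 (real, on the circle |z| = r):
  p(3) = (3)·3^0 + (-2)·3^1 + (1)·3^2 = 6.
  |p(3)| = 6.
Check: |p(3)| = 6 ≤ 18 = M_tri(3). ✓ Equality does not hold at z = 3 (the coefficients have mixed signs, so the terms do not all align in phase there).

M_tri(3) = 18; |p(3)| = 6; equality at z=3: no.


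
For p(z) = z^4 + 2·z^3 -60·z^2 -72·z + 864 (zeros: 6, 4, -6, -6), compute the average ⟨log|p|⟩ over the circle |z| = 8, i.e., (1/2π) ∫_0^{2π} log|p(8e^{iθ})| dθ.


Zeros: -6, -6, 4, 6; r = 8.
Inside |z| < r: -6, -6, 4, 6. Outside (|z| ≥ r): ∅.
p(0) = 864, so log|p(0)| = log(864) = 6.7616.
Apply Jensen: I(r) = log|p(0)| + Σ_k log(r/|z_k|), summed over zeros inside |z| < r.
  log(r/|z_k|) for z_k = 6: log(8/6) = 0.2877
  log(r/|z_k|) for z_k = 4: log(8/4) = 0.6931
  log(r/|z_k|) for z_k = -6: log(8/6) = 0.2877
  log(r/|z_k|) for z_k = -6: log(8/6) = 0.2877
Sum over inside zeros: 1.5562.
I(r) = log|p(0)| + (inside sum) = 6.7616 + 1.5562 = 8.3178.
Closed form (all zeros inside, monic): I(r) = n·log(r) = 4·log(8) = 8.3178. ✓

I(r) ≈ 8.3178.


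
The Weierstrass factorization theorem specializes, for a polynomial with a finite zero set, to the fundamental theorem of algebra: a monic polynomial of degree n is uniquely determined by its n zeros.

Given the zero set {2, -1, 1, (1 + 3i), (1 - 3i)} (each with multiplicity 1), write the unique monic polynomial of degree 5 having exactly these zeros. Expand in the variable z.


The polynomial is p(z) = ∏_{α ∈ S} (z − α), where S = {2, -1, 1, (1 + 3i), (1 - 3i)}.
Expanding the product yields: p(z) = z^5 -4·z^4 + 13·z^3 -16·z^2 -14·z + 20.
Note conjugate pairs combine to real quadratics: (z − (1+3i))(z − (1−3i)) = z² − 2z + 10.
The resulting polynomial has degree 5 and real coefficients as required.

p(z) = z^5 -4·z^4 + 13·z^3 -16·z^2 -14·z + 20.


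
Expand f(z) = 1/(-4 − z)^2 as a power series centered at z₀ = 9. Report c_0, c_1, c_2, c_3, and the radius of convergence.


Let w = z − z₀, so z = z₀ + w.
Then -4 − z = -4 − (z₀ + w) = (-4 − z₀) − w = -13 − w.
f(z) = 1/(-13 − w)^2 = (1/(-13)^2) · (1 − w/(-13))^{−2}.
By the binomial series (1−u)^{−2} = Σ_{n≥0} C(n+1, 1) u^n for |u|<1, with u = w/(-13):
  c_n = C(n+1, 1) / (-13)^(n+2).
  c_0 = 1/(-13)^2 = 1/169.
  c_1 = 2/(-13)^3 = -2/2197.
  c_2 = 3/(-13)^4 = 3/28561.
  c_3 = 4/(-13)^5 = -4/371293.
The series is valid for |w/d| < 1, i.e. |z − z₀| < |d|.
Radius of convergence: R = |-4 − z₀| = |-13| = 13 (distance from z₀ to the singularity z = -4).

c_0 = 1/169, c_1 = -2/2197, c_2 = 3/28561, c_3 = -4/371293; R = 13.


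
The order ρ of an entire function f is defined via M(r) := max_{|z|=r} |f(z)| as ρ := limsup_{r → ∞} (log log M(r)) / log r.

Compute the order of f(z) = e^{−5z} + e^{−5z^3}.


Each summand is entire of order 1 and 3 respectively (as in the single-exponential case). The order of a sum is at most the max of the orders, so ρ ≤ 3. For the lower bound: on |z|=r choose arg z so that -5z^3 is real positive; then |e^{-5z^3}| = e^{5r^3} while |e^{-5z}| ≤ e^{5r^1} = o(e^{5r^3}). So |f| ≥ e^{5r^3}(1 − o(1)) and ρ ≥ 3. Hence ρ = max(1, 3) = 3.
Therefore ρ = 3.

Order ρ = 3.


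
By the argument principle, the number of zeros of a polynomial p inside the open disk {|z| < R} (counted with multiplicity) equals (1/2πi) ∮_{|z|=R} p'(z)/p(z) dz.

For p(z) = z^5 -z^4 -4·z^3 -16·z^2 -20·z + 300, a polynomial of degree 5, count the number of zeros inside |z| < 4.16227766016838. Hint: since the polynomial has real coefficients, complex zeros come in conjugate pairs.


The zeros of p are: -3, (3 + 1i), (3 - 1i), (-1 + 3i), (-1 - 3i).
Their magnitudes are: 3, 3.162, 3.162, 3.162, 3.162.
Zeros with |z| < R = 4.16227766016838: -3, (3 + 1i), (3 - 1i), (-1 + 3i), (-1 - 3i).
Count = 5.
By the argument principle, (1/2πi) ∮_{|z|=R} p'(z)/p(z) dz equals exactly this count.

Number of zeros inside |z| < 4.16227766016838: 5.


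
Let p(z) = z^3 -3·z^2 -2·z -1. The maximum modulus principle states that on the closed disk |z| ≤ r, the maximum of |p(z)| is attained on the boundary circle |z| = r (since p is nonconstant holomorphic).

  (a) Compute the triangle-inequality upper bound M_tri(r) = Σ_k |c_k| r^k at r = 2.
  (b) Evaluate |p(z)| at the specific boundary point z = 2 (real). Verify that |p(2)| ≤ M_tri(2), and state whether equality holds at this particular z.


Coefficients: c_0 = -1, c_1 = -2, c_2 = -3, c_3 = 1. Radius r = 2.
Part (a). Triangle bound: M_tri(r) = Σ_k |c_k| r^k
  = |-1|·2^0 + |-2|·2^1 + |-3|·2^2 + |1|·2^3
  = 1 + 4 + 12 + 8 = 25.
This bounds M(r) := max_{|z|=r} |p(z)| from above; equality holds iff all terms c_k z^k can be made to align in phase at a single z on |z|=r.
Part (b). At z = 2 (real, on the circle |z| = r):
  p(2) = (-1)·2^0 + (-2)·2^1 + (-3)·2^2 + (1)·2^3 = -9.
  |p(2)| = 9.
Check: |p(2)| = 9 ≤ 25 = M_tri(2). ✓ Equality does not hold at z = 2 (the coefficients have mixed signs, so the terms do not all align in phase there).

M_tri(2) = 25; |p(2)| = 9; equality at z=2: no.


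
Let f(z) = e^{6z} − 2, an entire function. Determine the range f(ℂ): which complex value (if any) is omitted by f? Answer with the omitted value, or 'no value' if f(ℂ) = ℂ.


Little Picard bounds the complement of f(ℂ) to at most one point.
e^{6z} is never zero on ℂ, so 1·e^{6z} takes every value in ℂ ∖ {0}. Adding -2 shifts the range to ℂ ∖ {-2}. Thus f omits exactly the value -2.

Omitted value: -2.


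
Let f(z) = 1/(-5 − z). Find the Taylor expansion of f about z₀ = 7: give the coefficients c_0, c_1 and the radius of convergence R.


Let w = z − z₀, so z = z₀ + w.
Then -5 − z = -5 − (z₀ + w) = (-5 − z₀) − w = -12 − w.
f(z) = 1/(-12 − w) = (1/(-12)) · 1/(1 − w/(-12)) = Σ_{n≥0} w^n / (-12)^(n+1).
So c_n = 1/(-12)^(n+1):
  c_0 = 1/(-12)^1 = -1/12.
  c_1 = 1/(-12)^2 = 1/144.
The series is valid for |w/d| < 1, i.e. |z − z₀| < |d|.
Radius of convergence: R = |-5 − z₀| = |-12| = 12 (distance from z₀ to the singularity z = -5).

c_0 = -1/12, c_1 = 1/144; R = 12.


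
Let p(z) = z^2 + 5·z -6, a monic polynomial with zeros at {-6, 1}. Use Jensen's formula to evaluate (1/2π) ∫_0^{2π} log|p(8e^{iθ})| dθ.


Zeros: -6, 1; r = 8.
Inside |z| < r: -6, 1. Outside (|z| ≥ r): ∅.
p(0) = -6, so log|p(0)| = log(6) = 1.7918.
Apply Jensen: I(r) = log|p(0)| + Σ_k log(r/|z_k|), summed over zeros inside |z| < r.
  log(r/|z_k|) for z_k = -6: log(8/6) = 0.2877
  log(r/|z_k|) for z_k = 1: log(8/1) = 2.0794
Sum over inside zeros: 2.3671.
I(r) = log|p(0)| + (inside sum) = 1.7918 + 2.3671 = 4.1589.
Closed form (all zeros inside, monic): I(r) = n·log(r) = 2·log(8) = 4.1589. ✓

I(r) ≈ 4.1589.


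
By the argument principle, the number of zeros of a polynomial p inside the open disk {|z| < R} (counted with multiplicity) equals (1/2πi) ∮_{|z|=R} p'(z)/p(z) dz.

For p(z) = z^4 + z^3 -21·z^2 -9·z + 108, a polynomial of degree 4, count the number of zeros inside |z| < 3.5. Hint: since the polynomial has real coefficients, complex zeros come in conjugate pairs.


The zeros of p are: -3, -4, 3, 3.
Their magnitudes are: 3, 4, 3, 3.
Zeros with |z| < R = 3.5: -3, 3, 3.
Count = 3.
By the argument principle, (1/2πi) ∮_{|z|=R} p'(z)/p(z) dz equals exactly this count.

Number of zeros inside |z| < 3.5: 3.


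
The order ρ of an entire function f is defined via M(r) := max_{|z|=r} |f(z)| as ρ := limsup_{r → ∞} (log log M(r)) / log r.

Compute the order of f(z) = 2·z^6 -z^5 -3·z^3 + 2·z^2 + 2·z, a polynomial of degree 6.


|f(z)| ≤ Σ|c_k|·r^k = O(r^6) as r → ∞. Polynomial growth is O(e^{r^ε}) for every ε > 0 (since r^6/e^{r^ε} → 0), so ρ ≤ ε for all ε > 0, i.e. ρ = 0. Every nonconstant polynomial has order 0.
Therefore ρ = 0.

Order ρ = 0.


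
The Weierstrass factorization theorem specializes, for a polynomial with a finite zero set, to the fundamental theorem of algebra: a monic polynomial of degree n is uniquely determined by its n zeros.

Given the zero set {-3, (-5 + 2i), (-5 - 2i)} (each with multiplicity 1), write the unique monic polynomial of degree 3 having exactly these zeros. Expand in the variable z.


The polynomial is p(z) = ∏_{α ∈ S} (z − α), where S = {-3, (-5 + 2i), (-5 - 2i)}.
Expanding the product yields: p(z) = z^3 + 13·z^2 + 59·z + 87.
Note conjugate pairs combine to real quadratics: (z − (-5+2i))(z − (-5−2i)) = z² + 10z + 29.
The resulting polynomial has degree 3 and real coefficients as required.

p(z) = z^3 + 13·z^2 + 59·z + 87.


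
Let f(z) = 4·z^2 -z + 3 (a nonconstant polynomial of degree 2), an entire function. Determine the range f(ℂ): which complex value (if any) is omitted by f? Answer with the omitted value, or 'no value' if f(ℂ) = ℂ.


Little Picard bounds the complement of f(ℂ) to at most one point.
For every w ∈ ℂ, the equation p(z) − w = 0 is a nonconstant polynomial in z and hence has at least one root by the fundamental theorem of algebra. So p is surjective onto ℂ, omitting no value.

Omitted value: no value.


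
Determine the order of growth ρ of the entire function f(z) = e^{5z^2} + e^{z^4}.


Each summand is entire of order 2 and 4 respectively (as in the single-exponential case). The order of a sum is at most the max of the orders, so ρ ≤ 4. For the lower bound: on |z|=r choose arg z so that 1z^4 is real positive; then |e^{1z^4}| = e^{1r^4} while |e^{5z^2}| ≤ e^{5r^2} = o(e^{1r^4}). So |f| ≥ e^{1r^4}(1 − o(1)) and ρ ≥ 4. Hence ρ = max(2, 4) = 4.
Therefore ρ = 4.

Order ρ = 4.


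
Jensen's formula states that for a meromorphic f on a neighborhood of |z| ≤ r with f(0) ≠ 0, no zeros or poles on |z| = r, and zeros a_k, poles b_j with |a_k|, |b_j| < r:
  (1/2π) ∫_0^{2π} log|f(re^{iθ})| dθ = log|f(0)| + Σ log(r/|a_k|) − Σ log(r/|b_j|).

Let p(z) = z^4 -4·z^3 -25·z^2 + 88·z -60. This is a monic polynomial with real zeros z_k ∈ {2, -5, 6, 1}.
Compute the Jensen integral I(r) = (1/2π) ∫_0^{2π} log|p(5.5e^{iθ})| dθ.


Zeros: -5, 1, 2, 6; r = 5.5.
Inside |z| < r: -5, 1, 2. Outside (|z| ≥ r): 6.
p(0) = -60, so log|p(0)| = log(60) = 4.0943.
Apply Jensen: I(r) = log|p(0)| + Σ_k log(r/|z_k|), summed over zeros inside |z| < r.
  log(r/|z_k|) for z_k = 2: log(5.5/2) = 1.0116
  log(r/|z_k|) for z_k = -5: log(5.5/5) = 0.0953
  log(r/|z_k|) for z_k = 1: log(5.5/1) = 1.7047
  Outside zeros (6) contribute nothing to the Jensen sum.
Sum over inside zeros: 2.8117.
I(r) = log|p(0)| + (inside sum) = 4.0943 + 2.8117 = 6.9060.
Note: since some zeros are outside |z| ≤ r, the simplified n·log(r) form does NOT apply — only the inside zeros contribute.

I(r) ≈ 6.9060.


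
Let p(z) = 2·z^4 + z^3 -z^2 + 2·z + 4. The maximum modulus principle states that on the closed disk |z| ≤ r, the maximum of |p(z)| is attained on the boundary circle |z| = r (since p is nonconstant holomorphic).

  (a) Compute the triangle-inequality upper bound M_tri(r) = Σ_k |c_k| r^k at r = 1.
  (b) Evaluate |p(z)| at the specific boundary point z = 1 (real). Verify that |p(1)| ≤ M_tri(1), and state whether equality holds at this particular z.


Coefficients: c_0 = 4, c_1 = 2, c_2 = -1, c_3 = 1, c_4 = 2. Radius r = 1.
Part (a). Triangle bound: M_tri(r) = Σ_k |c_k| r^k
  = |4|·1^0 + |2|·1^1 + |-1|·1^2 + |1|·1^3 + |2|·1^4
  = 4 + 2 + 1 + 1 + 2 = 10.
This bounds M(r) := max_{|z|=r} |p(z)| from above; equality holds iff all terms c_k z^k can be made to align in phase at a single z on |z|=r.
Part (b). At z = 1 (real, on the circle |z| = r):
  p(1) = (4)·1^0 + (2)·1^1 + (-1)·1^2 + (1)·1^3 + (2)·1^4 = 8.
  |p(1)| = 8.
Check: |p(1)| = 8 ≤ 10 = M_tri(1). ✓ Equality does not hold at z = 1 (the coefficients have mixed signs, so the terms do not all align in phase there).

M_tri(1) = 10; |p(1)| = 8; equality at z=1: no.


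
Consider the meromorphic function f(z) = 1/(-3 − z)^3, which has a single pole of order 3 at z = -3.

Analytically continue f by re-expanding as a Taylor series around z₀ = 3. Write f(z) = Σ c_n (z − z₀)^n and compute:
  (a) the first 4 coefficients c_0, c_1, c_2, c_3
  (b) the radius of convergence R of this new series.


Let w = z − z₀, so z = z₀ + w.
Then -3 − z = -3 − (z₀ + w) = (-3 − z₀) − w = -6 − w.
f(z) = 1/(-6 − w)^3 = (1/(-6)^3) · (1 − w/(-6))^{−3}.
By the binomial series (1−u)^{−3} = Σ_{n≥0} C(n+2, 2) u^n for |u|<1, with u = w/(-6):
  c_n = C(n+2, 2) / (-6)^(n+3).
  c_0 = 1/(-6)^3 = -1/216.
  c_1 = 3/(-6)^4 = 1/432.
  c_2 = 6/(-6)^5 = -1/1296.
  c_3 = 10/(-6)^6 = 5/23328.
The series is valid for |w/d| < 1, i.e. |z − z₀| < |d|.
Radius of convergence: R = |-3 − z₀| = |-6| = 6 (distance from z₀ to the singularity z = -3).

c_0 = -1/216, c_1 = 1/432, c_2 = -1/1296, c_3 = 5/23328; R = 6.


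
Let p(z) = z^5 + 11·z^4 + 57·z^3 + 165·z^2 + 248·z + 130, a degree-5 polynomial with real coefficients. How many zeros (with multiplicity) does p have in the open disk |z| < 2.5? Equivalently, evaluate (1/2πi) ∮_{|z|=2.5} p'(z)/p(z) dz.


The zeros of p are: -1, (-3 + 1i), (-3 - 1i), (-2 + 3i), (-2 - 3i).
Their magnitudes are: 1, 3.162, 3.162, 3.606, 3.606.
Zeros with |z| < R = 2.5: -1.
Count = 1.
By the argument principle, (1/2πi) ∮_{|z|=R} p'(z)/p(z) dz equals exactly this count.

Number of zeros inside |z| < 2.5: 1.


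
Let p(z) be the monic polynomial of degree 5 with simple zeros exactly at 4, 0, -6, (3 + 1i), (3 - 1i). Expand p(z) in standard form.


The polynomial is p(z) = ∏_{α ∈ S} (z − α), where S = {4, 0, -6, (3 + 1i), (3 - 1i)}.
Expanding the product yields: p(z) = z^5 -4·z^4 -26·z^3 + 164·z^2 -240·z.
Note conjugate pairs combine to real quadratics: (z − (3+1i))(z − (3−1i)) = z² − 6z + 10.
The resulting polynomial has degree 5 and real coefficients as required.

p(z) = z^5 -4·z^4 -26·z^3 + 164·z^2 -240·z.


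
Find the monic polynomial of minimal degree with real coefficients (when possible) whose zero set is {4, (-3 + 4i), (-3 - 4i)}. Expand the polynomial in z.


The polynomial is p(z) = ∏_{α ∈ S} (z − α), where S = {4, (-3 + 4i), (-3 - 4i)}.
Expanding the product yields: p(z) = z^3 + 2·z^2 + z -100.
Note conjugate pairs combine to real quadratics: (z − (-3+4i))(z − (-3−4i)) = z² + 6z + 25.
The resulting polynomial has degree 3 and real coefficients as required.

p(z) = z^3 + 2·z^2 + z -100.


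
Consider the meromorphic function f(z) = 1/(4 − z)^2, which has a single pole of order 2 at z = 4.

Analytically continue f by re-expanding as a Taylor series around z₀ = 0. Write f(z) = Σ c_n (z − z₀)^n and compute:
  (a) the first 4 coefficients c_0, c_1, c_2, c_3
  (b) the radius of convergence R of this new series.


Let w = z − z₀, so z = z₀ + w.
Then 4 − z = 4 − (z₀ + w) = (4 − z₀) − w = 4 − w.
f(z) = 1/(4 − w)^2 = (1/(4)^2) · (1 − w/(4))^{−2}.
By the binomial series (1−u)^{−2} = Σ_{n≥0} C(n+1, 1) u^n for |u|<1, with u = w/(4):
  c_n = C(n+1, 1) / (4)^(n+2).
  c_0 = 1/(4)^2 = 1/16.
  c_1 = 2/(4)^3 = 1/32.
  c_2 = 3/(4)^4 = 3/256.
  c_3 = 4/(4)^5 = 1/256.
The series is valid for |w/d| < 1, i.e. |z − z₀| < |d|.
Radius of convergence: R = |4 − z₀| = |4| = 4 (distance from z₀ to the singularity z = 4).

c_0 = 1/16, c_1 = 1/32, c_2 = 3/256, c_3 = 1/256; R = 4.


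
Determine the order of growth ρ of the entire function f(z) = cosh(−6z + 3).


cosh(w) is a linear combination of e^{iw} and e^{−iw} (or e^w, e^{−w} in the hyperbolic case), so |cosh(w)| ≤ e^{|w|}. With w = −6z + 3, |w| ≤ 6|z| + 3 = 6r + 3 on |z| = r, giving M(r) ≤ e^{6r + 3}, so ρ ≤ 1. On a suitable ray (z = it for sin/cos; z = t for sinh/cosh, t real → ∞), |cosh(−6z + 3)| grows like e^{6|t|}/2, so ρ ≥ 1. Hence ρ = 1.
Therefore ρ = 1.

Order ρ = 1.


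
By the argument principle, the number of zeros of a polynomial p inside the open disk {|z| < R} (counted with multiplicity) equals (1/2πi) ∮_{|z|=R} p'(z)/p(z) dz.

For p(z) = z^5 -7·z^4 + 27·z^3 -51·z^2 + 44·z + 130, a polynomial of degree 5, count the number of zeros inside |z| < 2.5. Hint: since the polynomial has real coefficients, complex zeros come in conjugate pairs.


The zeros of p are: (1 + 3i), (1 - 3i), (3 + 2i), (3 - 2i), -1.
Their magnitudes are: 3.162, 3.162, 3.606, 3.606, 1.
Zeros with |z| < R = 2.5: -1.
Count = 1.
By the argument principle, (1/2πi) ∮_{|z|=R} p'(z)/p(z) dz equals exactly this count.

Number of zeros inside |z| < 2.5: 1.


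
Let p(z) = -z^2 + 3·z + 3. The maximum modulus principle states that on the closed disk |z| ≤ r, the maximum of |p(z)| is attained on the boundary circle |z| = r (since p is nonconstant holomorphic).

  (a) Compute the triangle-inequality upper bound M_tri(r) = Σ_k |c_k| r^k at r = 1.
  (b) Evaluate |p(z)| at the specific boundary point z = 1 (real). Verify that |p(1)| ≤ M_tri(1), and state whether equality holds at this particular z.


Coefficients: c_0 = 3, c_1 = 3, c_2 = -1. Radius r = 1.
Part (a). Triangle bound: M_tri(r) = Σ_k |c_k| r^k
  = |3|·1^0 + |3|·1^1 + |-1|·1^2
  = 3 + 3 + 1 = 7.
This bounds M(r) := max_{|z|=r} |p(z)| from above; equality holds iff all terms c_k z^k can be made to align in phase at a single z on |z|=r.
Part (b). At z = 1 (real, on the circle |z| = r):
  p(1) = (3)·1^0 + (3)·1^1 + (-1)·1^2 = 5.
  |p(1)| = 5.
Check: |p(1)| = 5 ≤ 7 = M_tri(1). ✓ Equality does not hold at z = 1 (the coefficients have mixed signs, so the terms do not all align in phase there).

M_tri(1) = 7; |p(1)| = 5; equality at z=1: no.


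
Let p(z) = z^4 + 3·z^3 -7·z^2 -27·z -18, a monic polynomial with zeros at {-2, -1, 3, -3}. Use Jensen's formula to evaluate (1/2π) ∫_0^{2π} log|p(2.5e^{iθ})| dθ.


Zeros: -3, -2, -1, 3; r = 2.5.
Inside |z| < r: -2, -1. Outside (|z| ≥ r): -3, 3.
p(0) = -18, so log|p(0)| = log(18) = 2.8904.
Apply Jensen: I(r) = log|p(0)| + Σ_k log(r/|z_k|), summed over zeros inside |z| < r.
  log(r/|z_k|) for z_k = -2: log(2.5/2) = 0.2231
  log(r/|z_k|) for z_k = -1: log(2.5/1) = 0.9163
  Outside zeros (-3, 3) contribute nothing to the Jensen sum.
Sum over inside zeros: 1.1394.
I(r) = log|p(0)| + (inside sum) = 2.8904 + 1.1394 = 4.0298.
Note: since some zeros are outside |z| ≤ r, the simplified n·log(r) form does NOT apply — only the inside zeros contribute.

I(r) ≈ 4.0298.


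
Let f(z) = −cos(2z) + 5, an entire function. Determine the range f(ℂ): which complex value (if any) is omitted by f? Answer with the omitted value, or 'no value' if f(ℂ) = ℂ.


Little Picard bounds the complement of f(ℂ) to at most one point.
cos is entire and surjective onto ℂ: for every w ∈ ℂ, cos(ζ) = w has a solution ζ ∈ ℂ (e.g., via the complex inverse arccos). With ζ = 2z this gives z = ζ/(2). Then -1·cos(2z) takes every value in -1·ℂ = ℂ, and adding 5 is a bijection of ℂ. So f is surjective and omits no value. (Note: only on the real line is cos bounded by [−1, 1].)

Omitted value: no value.


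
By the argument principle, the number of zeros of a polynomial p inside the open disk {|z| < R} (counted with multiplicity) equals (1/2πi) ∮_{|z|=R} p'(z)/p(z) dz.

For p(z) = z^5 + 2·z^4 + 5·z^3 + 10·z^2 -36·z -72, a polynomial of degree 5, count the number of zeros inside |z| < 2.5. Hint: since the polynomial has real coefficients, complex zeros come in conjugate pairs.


The zeros of p are: -2, -2, 2, (0 + 3i), (0 - 3i).
Their magnitudes are: 2, 2, 2, 3, 3.
Zeros with |z| < R = 2.5: -2, -2, 2.
Count = 3.
By the argument principle, (1/2πi) ∮_{|z|=R} p'(z)/p(z) dz equals exactly this count.

Number of zeros inside |z| < 2.5: 3.


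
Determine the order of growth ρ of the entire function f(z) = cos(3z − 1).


cos(w) is a linear combination of e^{iw} and e^{−iw} (or e^w, e^{−w} in the hyperbolic case), so |cos(w)| ≤ e^{|w|}. With w = 3z − 1, |w| ≤ 3|z| + 1 = 3r + 1 on |z| = r, giving M(r) ≤ e^{3r + 1}, so ρ ≤ 1. On a suitable ray (z = it for sin/cos; z = t for sinh/cosh, t real → ∞), |cos(3z − 1)| grows like e^{3|t|}/2, so ρ ≥ 1. Hence ρ = 1.
Therefore ρ = 1.

Order ρ = 1.


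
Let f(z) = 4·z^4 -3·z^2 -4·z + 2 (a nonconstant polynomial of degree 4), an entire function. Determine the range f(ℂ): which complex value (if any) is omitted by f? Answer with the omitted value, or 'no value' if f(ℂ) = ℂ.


Little Picard bounds the complement of f(ℂ) to at most one point.
For every w ∈ ℂ, the equation p(z) − w = 0 is a nonconstant polynomial in z and hence has at least one root by the fundamental theorem of algebra. So p is surjective onto ℂ, omitting no value.

Omitted value: no value.


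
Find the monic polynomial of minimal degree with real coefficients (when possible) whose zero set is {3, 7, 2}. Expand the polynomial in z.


The polynomial is p(z) = ∏_{α ∈ S} (z − α), where S = {3, 7, 2}.
Expanding the product yields: p(z) = z^3 -12·z^2 + 41·z -42.
The resulting polynomial has degree 3 and real coefficients as required.

p(z) = z^3 -12·z^2 + 41·z -42.


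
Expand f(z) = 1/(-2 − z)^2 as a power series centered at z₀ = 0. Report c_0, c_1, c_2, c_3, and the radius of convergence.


Let w = z − z₀, so z = z₀ + w.
Then -2 − z = -2 − (z₀ + w) = (-2 − z₀) − w = -2 − w.
f(z) = 1/(-2 − w)^2 = (1/(-2)^2) · (1 − w/(-2))^{−2}.
By the binomial series (1−u)^{−2} = Σ_{n≥0} C(n+1, 1) u^n for |u|<1, with u = w/(-2):
  c_n = C(n+1, 1) / (-2)^(n+2).
  c_0 = 1/(-2)^2 = 1/4.
  c_1 = 2/(-2)^3 = -1/4.
  c_2 = 3/(-2)^4 = 3/16.
  c_3 = 4/(-2)^5 = -1/8.
The series is valid for |w/d| < 1, i.e. |z − z₀| < |d|.
Radius of convergence: R = |-2 − z₀| = |-2| = 2 (distance from z₀ to the singularity z = -2).

c_0 = 1/4, c_1 = -1/4, c_2 = 3/16, c_3 = -1/8; R = 2.


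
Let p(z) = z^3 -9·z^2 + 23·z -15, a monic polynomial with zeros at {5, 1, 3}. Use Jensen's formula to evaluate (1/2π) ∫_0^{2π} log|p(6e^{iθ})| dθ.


Zeros: 1, 3, 5; r = 6.
Inside |z| < r: 1, 3, 5. Outside (|z| ≥ r): ∅.
p(0) = -15, so log|p(0)| = log(15) = 2.7081.
Apply Jensen: I(r) = log|p(0)| + Σ_k log(r/|z_k|), summed over zeros inside |z| < r.
  log(r/|z_k|) for z_k = 5: log(6/5) = 0.1823
  log(r/|z_k|) for z_k = 1: log(6/1) = 1.7918
  log(r/|z_k|) for z_k = 3: log(6/3) = 0.6931
Sum over inside zeros: 2.6672.
I(r) = log|p(0)| + (inside sum) = 2.7081 + 2.6672 = 5.3753.
Closed form (all zeros inside, monic): I(r) = n·log(r) = 3·log(6) = 5.3753. ✓

I(r) ≈ 5.3753.


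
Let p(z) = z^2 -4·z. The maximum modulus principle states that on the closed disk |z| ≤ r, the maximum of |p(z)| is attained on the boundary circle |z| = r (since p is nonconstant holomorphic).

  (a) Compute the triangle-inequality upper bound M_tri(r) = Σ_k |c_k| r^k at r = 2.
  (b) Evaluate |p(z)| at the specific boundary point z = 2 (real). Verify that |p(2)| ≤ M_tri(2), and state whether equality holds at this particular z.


Coefficients: c_0 = 0, c_1 = -4, c_2 = 1. Radius r = 2.
Part (a). Triangle bound: M_tri(r) = Σ_k |c_k| r^k
  = |0|·2^0 + |-4|·2^1 + |1|·2^2
  = 0 + 8 + 4 = 12.
This bounds M(r) := max_{|z|=r} |p(z)| from above; equality holds iff all terms c_k z^k can be made to align in phase at a single z on |z|=r.
Part (b). At z = 2 (real, on the circle |z| = r):
  p(2) = (0)·2^0 + (-4)·2^1 + (1)·2^2 = -4.
  |p(2)| = 4.
Check: |p(2)| = 4 ≤ 12 = M_tri(2). ✓ Equality does not hold at z = 2 (the coefficients have mixed signs, so the terms do not all align in phase there).

M_tri(2) = 12; |p(2)| = 4; equality at z=2: no.


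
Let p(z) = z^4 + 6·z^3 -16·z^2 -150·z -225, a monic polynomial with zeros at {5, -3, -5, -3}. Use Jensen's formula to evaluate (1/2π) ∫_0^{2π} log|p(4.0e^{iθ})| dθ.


Zeros: -5, -3, -3, 5; r = 4.0.
Inside |z| < r: -3, -3. Outside (|z| ≥ r): -5, 5.
p(0) = -225, so log|p(0)| = log(225) = 5.4161.
Apply Jensen: I(r) = log|p(0)| + Σ_k log(r/|z_k|), summed over zeros inside |z| < r.
  log(r/|z_k|) for z_k = -3: log(4.0/3) = 0.2877
  log(r/|z_k|) for z_k = -3: log(4.0/3) = 0.2877
  Outside zeros (-5, 5) contribute nothing to the Jensen sum.
Sum over inside zeros: 0.5754.
I(r) = log|p(0)| + (inside sum) = 5.4161 + 0.5754 = 5.9915.
Note: since some zeros are outside |z| ≤ r, the simplified n·log(r) form does NOT apply — only the inside zeros contribute.

I(r) ≈ 5.9915.


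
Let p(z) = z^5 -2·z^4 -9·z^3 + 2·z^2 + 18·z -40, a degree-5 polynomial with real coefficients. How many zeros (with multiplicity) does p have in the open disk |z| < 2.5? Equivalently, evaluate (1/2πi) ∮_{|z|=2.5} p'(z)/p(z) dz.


The zeros of p are: (-2 + 1i), (-2 - 1i), (1 + 1i), (1 - 1i), 4.
Their magnitudes are: 2.236, 2.236, 1.414, 1.414, 4.
Zeros with |z| < R = 2.5: (-2 + 1i), (-2 - 1i), (1 + 1i), (1 - 1i).
Count = 4.
By the argument principle, (1/2πi) ∮_{|z|=R} p'(z)/p(z) dz equals exactly this count.

Number of zeros inside |z| < 2.5: 4.


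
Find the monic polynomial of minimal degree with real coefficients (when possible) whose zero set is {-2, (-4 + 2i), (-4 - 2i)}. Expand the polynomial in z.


The polynomial is p(z) = ∏_{α ∈ S} (z − α), where S = {-2, (-4 + 2i), (-4 - 2i)}.
Expanding the product yields: p(z) = z^3 + 10·z^2 + 36·z + 40.
Note conjugate pairs combine to real quadratics: (z − (-4+2i))(z − (-4−2i)) = z² + 8z + 20.
The resulting polynomial has degree 3 and real coefficients as required.

p(z) = z^3 + 10·z^2 + 36·z + 40.


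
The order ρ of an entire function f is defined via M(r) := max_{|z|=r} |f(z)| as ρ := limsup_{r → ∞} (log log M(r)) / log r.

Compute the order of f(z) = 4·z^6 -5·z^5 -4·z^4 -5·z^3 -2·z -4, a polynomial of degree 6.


|f(z)| ≤ Σ|c_k|·r^k = O(r^6) as r → ∞. Polynomial growth is O(e^{r^ε}) for every ε > 0 (since r^6/e^{r^ε} → 0), so ρ ≤ ε for all ε > 0, i.e. ρ = 0. Every nonconstant polynomial has order 0.
Therefore ρ = 0.

Order ρ = 0.


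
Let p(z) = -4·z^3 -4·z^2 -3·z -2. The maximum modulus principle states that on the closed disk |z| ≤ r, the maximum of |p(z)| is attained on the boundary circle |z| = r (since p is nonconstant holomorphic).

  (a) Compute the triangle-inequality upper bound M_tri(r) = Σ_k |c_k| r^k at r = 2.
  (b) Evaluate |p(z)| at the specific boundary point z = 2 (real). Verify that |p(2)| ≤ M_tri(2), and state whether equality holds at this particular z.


Coefficients: c_0 = -2, c_1 = -3, c_2 = -4, c_3 = -4. Radius r = 2.
Part (a). Triangle bound: M_tri(r) = Σ_k |c_k| r^k
  = |-2|·2^0 + |-3|·2^1 + |-4|·2^2 + |-4|·2^3
  = 2 + 6 + 16 + 32 = 56.
This bounds M(r) := max_{|z|=r} |p(z)| from above; equality holds iff all terms c_k z^k can be made to align in phase at a single z on |z|=r.
Part (b). At z = 2 (real, on the circle |z| = r):
  p(2) = (-2)·2^0 + (-3)·2^1 + (-4)·2^2 + (-4)·2^3 = -56.
  |p(2)| = 56.
Since all nonzero coefficients share the same sign, |p(2)| = 56 = M_tri(2); the triangle bound is attained at z = 2, so in fact M(r) = 56.

M_tri(2) = 56; |p(2)| = 56; equality at z=2: yes.


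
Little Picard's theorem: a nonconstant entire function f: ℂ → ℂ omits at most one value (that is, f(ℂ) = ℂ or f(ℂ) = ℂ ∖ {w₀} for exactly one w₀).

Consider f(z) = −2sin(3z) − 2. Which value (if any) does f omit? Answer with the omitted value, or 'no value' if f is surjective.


Little Picard bounds the complement of f(ℂ) to at most one point.
sin is entire and surjective onto ℂ: for every w ∈ ℂ, sin(ζ) = w has a solution ζ ∈ ℂ (e.g., via the complex inverse arcsin). With ζ = 3z this gives z = ζ/(3). Then -2·sin(3z) takes every value in -2·ℂ = ℂ, and adding -2 is a bijection of ℂ. So f is surjective and omits no value. (Note: only on the real line is sin bounded by [−1, 1].)

Omitted value: no value.


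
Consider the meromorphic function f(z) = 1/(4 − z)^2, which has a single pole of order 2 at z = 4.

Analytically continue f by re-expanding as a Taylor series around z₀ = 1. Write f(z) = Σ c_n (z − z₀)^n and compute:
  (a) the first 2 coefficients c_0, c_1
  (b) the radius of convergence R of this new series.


Let w = z − z₀, so z = z₀ + w.
Then 4 − z = 4 − (z₀ + w) = (4 − z₀) − w = 3 − w.
f(z) = 1/(3 − w)^2 = (1/(3)^2) · (1 − w/(3))^{−2}.
By the binomial series (1−u)^{−2} = Σ_{n≥0} C(n+1, 1) u^n for |u|<1, with u = w/(3):
  c_n = C(n+1, 1) / (3)^(n+2).
  c_0 = 1/(3)^2 = 1/9.
  c_1 = 2/(3)^3 = 2/27.
The series is valid for |w/d| < 1, i.e. |z − z₀| < |d|.
Radius of convergence: R = |4 − z₀| = |3| = 3 (distance from z₀ to the singularity z = 4).

c_0 = 1/9, c_1 = 2/27; R = 3.


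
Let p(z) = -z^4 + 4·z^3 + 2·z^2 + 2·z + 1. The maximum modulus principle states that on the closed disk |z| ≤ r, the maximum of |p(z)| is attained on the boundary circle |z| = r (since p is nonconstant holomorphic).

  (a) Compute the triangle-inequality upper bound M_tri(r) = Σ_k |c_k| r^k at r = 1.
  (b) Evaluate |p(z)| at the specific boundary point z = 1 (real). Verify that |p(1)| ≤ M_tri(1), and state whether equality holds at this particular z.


Coefficients: c_0 = 1, c_1 = 2, c_2 = 2, c_3 = 4, c_4 = -1. Radius r = 1.
Part (a). Triangle bound: M_tri(r) = Σ_k |c_k| r^k
  = |1|·1^0 + |2|·1^1 + |2|·1^2 + |4|·1^3 + |-1|·1^4
  = 1 + 2 + 2 + 4 + 1 = 10.
This bounds M(r) := max_{|z|=r} |p(z)| from above; equality holds iff all terms c_k z^k can be made to align in phase at a single z on |z|=r.
Part (b). At z = 1 (real, on the circle |z| = r):
  p(1) = (1)·1^0 + (2)·1^1 + (2)·1^2 + (4)·1^3 + (-1)·1^4 = 8.
  |p(1)| = 8.
Check: |p(1)| = 8 ≤ 10 = M_tri(1). ✓ Equality does not hold at z = 1 (the coefficients have mixed signs, so the terms do not all align in phase there).

M_tri(1) = 10; |p(1)| = 8; equality at z=1: no.


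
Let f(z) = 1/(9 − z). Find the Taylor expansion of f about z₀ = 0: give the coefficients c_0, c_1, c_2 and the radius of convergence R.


Let w = z − z₀, so z = z₀ + w.
Then 9 − z = 9 − (z₀ + w) = (9 − z₀) − w = 9 − w.
f(z) = 1/(9 − w) = (1/(9)) · 1/(1 − w/(9)) = Σ_{n≥0} w^n / (9)^(n+1).
So c_n = 1/(9)^(n+1):
  c_0 = 1/(9)^1 = 1/9.
  c_1 = 1/(9)^2 = 1/81.
  c_2 = 1/(9)^3 = 1/729.
The series is valid for |w/d| < 1, i.e. |z − z₀| < |d|.
Radius of convergence: R = |9 − z₀| = |9| = 9 (distance from z₀ to the singularity z = 9).

c_0 = 1/9, c_1 = 1/81, c_2 = 1/729; R = 9.


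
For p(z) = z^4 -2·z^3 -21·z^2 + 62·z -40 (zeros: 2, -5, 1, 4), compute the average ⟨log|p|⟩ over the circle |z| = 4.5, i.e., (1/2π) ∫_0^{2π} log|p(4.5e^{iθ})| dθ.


Zeros: -5, 1, 2, 4; r = 4.5.
Inside |z| < r: 1, 2, 4. Outside (|z| ≥ r): -5.
p(0) = -40, so log|p(0)| = log(40) = 3.6889.
Apply Jensen: I(r) = log|p(0)| + Σ_k log(r/|z_k|), summed over zeros inside |z| < r.
  log(r/|z_k|) for z_k = 2: log(4.5/2) = 0.8109
  log(r/|z_k|) for z_k = 1: log(4.5/1) = 1.5041
  log(r/|z_k|) for z_k = 4: log(4.5/4) = 0.1178
  Outside zeros (-5) contribute nothing to the Jensen sum.
Sum over inside zeros: 2.4328.
I(r) = log|p(0)| + (inside sum) = 3.6889 + 2.4328 = 6.1217.
Note: since some zeros are outside |z| ≤ r, the simplified n·log(r) form does NOT apply — only the inside zeros contribute.

I(r) ≈ 6.1217.


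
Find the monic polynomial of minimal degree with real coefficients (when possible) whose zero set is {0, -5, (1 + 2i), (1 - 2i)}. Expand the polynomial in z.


The polynomial is p(z) = ∏_{α ∈ S} (z − α), where S = {0, -5, (1 + 2i), (1 - 2i)}.
Expanding the product yields: p(z) = z^4 + 3·z^3 -5·z^2 + 25·z.
Note conjugate pairs combine to real quadratics: (z − (1+2i))(z − (1−2i)) = z² − 2z + 5.
The resulting polynomial has degree 4 and real coefficients as required.

p(z) = z^4 + 3·z^3 -5·z^2 + 25·z.


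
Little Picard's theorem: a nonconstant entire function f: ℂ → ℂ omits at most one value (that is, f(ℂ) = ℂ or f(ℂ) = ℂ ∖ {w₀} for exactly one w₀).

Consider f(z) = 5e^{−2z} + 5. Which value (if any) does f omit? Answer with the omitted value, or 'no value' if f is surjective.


Little Picard bounds the complement of f(ℂ) to at most one point.
e^{−2z} is never zero on ℂ, so 5·e^{−2z} takes every value in ℂ ∖ {0}. Adding 5 shifts the range to ℂ ∖ {5}. Thus f omits exactly the value 5.

Omitted value: 5.


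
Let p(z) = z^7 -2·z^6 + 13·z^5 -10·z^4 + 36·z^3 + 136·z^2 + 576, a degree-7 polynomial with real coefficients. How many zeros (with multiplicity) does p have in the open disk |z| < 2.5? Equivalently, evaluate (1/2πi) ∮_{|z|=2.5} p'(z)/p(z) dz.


The zeros of p are: (2 + 2i), (2 - 2i), -2, (0 + 2i), (0 - 2i), (0 + 3i), (0 - 3i).
Their magnitudes are: 2.828, 2.828, 2, 2, 2, 3, 3.
Zeros with |z| < R = 2.5: -2, (0 + 2i), (0 - 2i).
Count = 3.
By the argument principle, (1/2πi) ∮_{|z|=R} p'(z)/p(z) dz equals exactly this count.

Number of zeros inside |z| < 2.5: 3.


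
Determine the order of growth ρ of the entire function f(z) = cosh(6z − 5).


cosh(w) is a linear combination of e^{iw} and e^{−iw} (or e^w, e^{−w} in the hyperbolic case), so |cosh(w)| ≤ e^{|w|}. With w = 6z − 5, |w| ≤ 6|z| + 5 = 6r + 5 on |z| = r, giving M(r) ≤ e^{6r + 5}, so ρ ≤ 1. On a suitable ray (z = it for sin/cos; z = t for sinh/cosh, t real → ∞), |cosh(6z − 5)| grows like e^{6|t|}/2, so ρ ≥ 1. Hence ρ = 1.
Therefore ρ = 1.

Order ρ = 1.


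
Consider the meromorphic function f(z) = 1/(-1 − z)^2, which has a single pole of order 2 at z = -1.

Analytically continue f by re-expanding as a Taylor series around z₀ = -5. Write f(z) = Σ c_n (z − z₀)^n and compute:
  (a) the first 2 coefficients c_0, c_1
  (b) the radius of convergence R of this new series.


Let w = z − z₀, so z = z₀ + w.
Then -1 − z = -1 − (z₀ + w) = (-1 − z₀) − w = 4 − w.
f(z) = 1/(4 − w)^2 = (1/(4)^2) · (1 − w/(4))^{−2}.
By the binomial series (1−u)^{−2} = Σ_{n≥0} C(n+1, 1) u^n for |u|<1, with u = w/(4):
  c_n = C(n+1, 1) / (4)^(n+2).
  c_0 = 1/(4)^2 = 1/16.
  c_1 = 2/(4)^3 = 1/32.
The series is valid for |w/d| < 1, i.e. |z − z₀| < |d|.
Radius of convergence: R = |-1 − z₀| = |4| = 4 (distance from z₀ to the singularity z = -1).

c_0 = 1/16, c_1 = 1/32; R = 4.


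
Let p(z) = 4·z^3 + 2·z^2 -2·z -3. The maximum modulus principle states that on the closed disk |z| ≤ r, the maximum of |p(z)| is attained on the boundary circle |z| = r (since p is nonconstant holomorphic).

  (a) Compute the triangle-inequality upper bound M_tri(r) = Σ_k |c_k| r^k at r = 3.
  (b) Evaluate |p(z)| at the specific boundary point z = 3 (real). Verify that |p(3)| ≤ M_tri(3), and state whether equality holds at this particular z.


Coefficients: c_0 = -3, c_1 = -2, c_2 = 2, c_3 = 4. Radius r = 3.
Part (a). Triangle bound: M_tri(r) = Σ_k |c_k| r^k
  = |-3|·3^0 + |-2|·3^1 + |2|·3^2 + |4|·3^3
  = 3 + 6 + 18 + 108 = 135.
This bounds M(r) := max_{|z|=r} |p(z)| from above; equality holds iff all terms c_k z^k can be made to align in phase at a single z on |z|=r.
Part (b). At z = 3 (real, on the circle |z| = r):
  p(3) = (-3)·3^0 + (-2)·3^1 + (2)·3^2 + (4)·3^3 = 117.
  |p(3)| = 117.
Check: |p(3)| = 117 ≤ 135 = M_tri(3). ✓ Equality does not hold at z = 3 (the coefficients have mixed signs, so the terms do not all align in phase there).

M_tri(3) = 135; |p(3)| = 117; equality at z=3: no.


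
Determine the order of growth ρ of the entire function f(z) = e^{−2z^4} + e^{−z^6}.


Each summand is entire of order 4 and 6 respectively (as in the single-exponential case). The order of a sum is at most the max of the orders, so ρ ≤ 6. For the lower bound: on |z|=r choose arg z so that -1z^6 is real positive; then |e^{-1z^6}| = e^{1r^6} while |e^{-2z^4}| ≤ e^{2r^4} = o(e^{1r^6}). So |f| ≥ e^{1r^6}(1 − o(1)) and ρ ≥ 6. Hence ρ = max(4, 6) = 6.
Therefore ρ = 6.

Order ρ = 6.


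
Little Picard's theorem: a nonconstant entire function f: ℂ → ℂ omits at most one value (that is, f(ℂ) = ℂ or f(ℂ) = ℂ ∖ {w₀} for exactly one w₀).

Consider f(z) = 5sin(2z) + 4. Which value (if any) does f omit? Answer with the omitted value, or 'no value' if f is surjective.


Little Picard bounds the complement of f(ℂ) to at most one point.
sin is entire and surjective onto ℂ: for every w ∈ ℂ, sin(ζ) = w has a solution ζ ∈ ℂ (e.g., via the complex inverse arcsin). With ζ = 2z this gives z = ζ/(2). Then 5·sin(2z) takes every value in 5·ℂ = ℂ, and adding 4 is a bijection of ℂ. So f is surjective and omits no value. (Note: only on the real line is sin bounded by [−1, 1].)

Omitted value: no value.


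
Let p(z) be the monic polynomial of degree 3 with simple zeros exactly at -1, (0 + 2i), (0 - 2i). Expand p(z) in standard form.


The polynomial is p(z) = ∏_{α ∈ S} (z − α), where S = {-1, (0 + 2i), (0 - 2i)}.
Expanding the product yields: p(z) = z^3 + z^2 + 4·z + 4.
Note conjugate pairs combine to real quadratics: (z − (0+2i))(z − (0−2i)) = z² + 4.
The resulting polynomial has degree 3 and real coefficients as required.

p(z) = z^3 + z^2 + 4·z + 4.


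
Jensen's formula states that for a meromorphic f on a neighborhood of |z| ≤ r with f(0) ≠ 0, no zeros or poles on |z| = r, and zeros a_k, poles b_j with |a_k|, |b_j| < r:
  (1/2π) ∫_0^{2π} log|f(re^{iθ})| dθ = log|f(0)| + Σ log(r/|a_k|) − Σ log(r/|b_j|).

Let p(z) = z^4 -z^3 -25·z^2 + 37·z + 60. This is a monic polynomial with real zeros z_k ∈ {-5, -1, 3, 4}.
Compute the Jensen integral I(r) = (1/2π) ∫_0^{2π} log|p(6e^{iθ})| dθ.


Zeros: -5, -1, 3, 4; r = 6.
Inside |z| < r: -5, -1, 3, 4. Outside (|z| ≥ r): ∅.
p(0) = 60, so log|p(0)| = log(60) = 4.0943.
Apply Jensen: I(r) = log|p(0)| + Σ_k log(r/|z_k|), summed over zeros inside |z| < r.
  log(r/|z_k|) for z_k = -5: log(6/5) = 0.1823
  log(r/|z_k|) for z_k = -1: log(6/1) = 1.7918
  log(r/|z_k|) for z_k = 3: log(6/3) = 0.6931
  log(r/|z_k|) for z_k = 4: log(6/4) = 0.4055
Sum over inside zeros: 3.0727.
I(r) = log|p(0)| + (inside sum) = 4.0943 + 3.0727 = 7.1670.
Closed form (all zeros inside, monic): I(r) = n·log(r) = 4·log(6) = 7.1670. ✓

I(r) ≈ 7.1670.
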